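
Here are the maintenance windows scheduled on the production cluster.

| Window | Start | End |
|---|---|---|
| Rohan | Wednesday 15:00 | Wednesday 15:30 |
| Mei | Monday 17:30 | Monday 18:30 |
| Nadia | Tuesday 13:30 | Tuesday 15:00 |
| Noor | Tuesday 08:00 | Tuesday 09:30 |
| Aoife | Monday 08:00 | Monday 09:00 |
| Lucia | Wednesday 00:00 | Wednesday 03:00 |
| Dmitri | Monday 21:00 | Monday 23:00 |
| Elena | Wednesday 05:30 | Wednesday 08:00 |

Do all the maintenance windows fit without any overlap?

Yes

Sorted by start: Aoife, Mei, Dmitri, Noor, Nadia, Lucia, Elena, Rohan.
Mei starts after Aoife ends, so nothing later overlaps Aoife either.
Dmitri starts after Mei ends, so nothing later overlaps Mei either.
Noor starts after Dmitri ends, so nothing later overlaps Dmitri either.
Nadia starts after Noor ends, so nothing later overlaps Noor either.
Lucia starts after Nadia ends, so nothing later overlaps Nadia either.
Elena starts after Lucia ends, so nothing later overlaps Lucia either.
Rohan starts after Elena ends.
Every pair is clear; the schedule has no overlaps.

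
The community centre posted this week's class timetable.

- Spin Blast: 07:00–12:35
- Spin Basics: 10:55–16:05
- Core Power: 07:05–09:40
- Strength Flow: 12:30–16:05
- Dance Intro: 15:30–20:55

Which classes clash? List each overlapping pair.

Sorted by start: Spin Blast, Core Power, Spin Basics, Strength Flow, Dance Intro.
Core Power starts before Spin Blast ends → Spin Blast and Core Power overlap.
Spin Basics starts before Spin Blast ends → Spin Blast and Spin Basics overlap.
Strength Flow starts before Spin Blast ends → Spin Blast and Strength Flow overlap.
Dance Intro starts after Spin Blast ends.
Spin Basics starts after Core Power ends; Core Power is clear from here.
Strength Flow starts before Spin Basics ends → Spin Basics and Strength Flow overlap.
Dance Intro starts before Spin Basics ends → Spin Basics and Dance Intro overlap.
Dance Intro starts before Strength Flow ends → Strength Flow and Dance Intro overlap.

Core Power & Spin Blast, Dance Intro & Spin Basics, Dance Intro & Strength Flow, Spin Basics & Spin Blast, Spin Basics & Strength Flow, Spin Blast & Strength Flow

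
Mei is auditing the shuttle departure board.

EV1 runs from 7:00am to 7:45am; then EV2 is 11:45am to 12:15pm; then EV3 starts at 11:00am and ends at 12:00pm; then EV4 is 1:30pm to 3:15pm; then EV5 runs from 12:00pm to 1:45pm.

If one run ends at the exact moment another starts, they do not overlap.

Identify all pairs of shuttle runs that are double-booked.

Sorted by start: EV1, EV3, EV2, EV5, EV4.
EV3 starts after EV1 ends; EV1 is clear from here.
EV2 starts before EV3 ends → EV3 and EV2 overlap.
EV5 starts exactly when EV3 ends (back-to-back, no overlap); EV3 is clear from here.
EV5 starts before EV2 ends → EV2 and EV5 overlap.
EV4 starts after EV2 ends.
EV4 starts before EV5 ends → EV5 and EV4 overlap.

EV2 & EV3, EV2 & EV5, EV4 & EV5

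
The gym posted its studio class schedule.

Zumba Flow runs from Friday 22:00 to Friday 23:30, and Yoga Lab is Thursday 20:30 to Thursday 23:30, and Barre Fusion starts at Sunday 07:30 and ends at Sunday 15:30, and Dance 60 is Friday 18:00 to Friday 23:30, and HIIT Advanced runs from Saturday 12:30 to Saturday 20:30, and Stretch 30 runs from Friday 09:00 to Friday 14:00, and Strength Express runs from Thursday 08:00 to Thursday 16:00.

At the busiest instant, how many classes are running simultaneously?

2

Sort all start/end points and keep a running count:
Thursday 08:00 start Strength Express → 1
Thursday 16:00 end Strength Express → 0
Thursday 20:30 start Yoga Lab → 1
Thursday 23:30 end Yoga Lab → 0
Friday 09:00 start Stretch 30 → 1
Friday 14:00 end Stretch 30 → 0
Friday 18:00 start Dance 60 → 1
Friday 22:00 start Zumba Flow → 2
Friday 23:30 end Dance 60 → 1
Friday 23:30 end Zumba Flow → 0
Saturday 12:30 start HIIT Advanced → 1
Saturday 20:30 end HIIT Advanced → 0
Sunday 07:30 start Barre Fusion → 1
Sunday 15:30 end Barre Fusion → 0
Peak is 2, at Friday 22:00 (Dance 60, Zumba Flow).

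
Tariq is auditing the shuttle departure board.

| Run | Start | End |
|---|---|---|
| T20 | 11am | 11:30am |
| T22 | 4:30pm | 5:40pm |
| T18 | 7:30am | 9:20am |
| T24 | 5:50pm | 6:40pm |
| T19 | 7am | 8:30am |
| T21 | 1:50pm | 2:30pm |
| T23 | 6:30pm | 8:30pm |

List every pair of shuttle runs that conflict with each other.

T18 & T19, T23 & T24

Sorted by start: T19, T18, T20, T21, T22, T24, T23.
T18 starts before T19 ends → T19 and T18 overlap.
T20 starts after T19 ends, so nothing later overlaps T19 either.
T20 starts after T18 ends, so nothing later overlaps T18 either.
T21 starts after T20 ends, so nothing later overlaps T20 either.
T22 starts after T21 ends, so nothing later overlaps T21 either.
T24 starts after T22 ends, so nothing later overlaps T22 either.
T23 starts before T24 ends → T24 and T23 overlap.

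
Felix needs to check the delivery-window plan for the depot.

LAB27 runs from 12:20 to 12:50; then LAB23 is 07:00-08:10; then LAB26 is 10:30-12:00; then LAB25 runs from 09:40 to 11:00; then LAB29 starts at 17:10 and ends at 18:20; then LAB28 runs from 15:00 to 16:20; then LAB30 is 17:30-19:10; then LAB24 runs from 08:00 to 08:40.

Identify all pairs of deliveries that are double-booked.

LAB23 & LAB24, LAB25 & LAB26, LAB29 & LAB30

Sorted by start: LAB23, LAB24, LAB25, LAB26, LAB27, LAB28, LAB29, LAB30.
LAB24 starts before LAB23 ends → LAB23 and LAB24 overlap.
LAB25 starts after LAB23 ends, so nothing later overlaps LAB23 either.
LAB25 starts after LAB24 ends, so nothing later overlaps LAB24 either.
LAB26 starts before LAB25 ends → LAB25 and LAB26 overlap.
LAB27 starts after LAB25 ends, so nothing later overlaps LAB25 either.
LAB27 starts after LAB26 ends, so nothing later overlaps LAB26 either.
LAB28 starts after LAB27 ends, so nothing later overlaps LAB27 either.
LAB29 starts after LAB28 ends, so nothing later overlaps LAB28 either.
LAB30 starts before LAB29 ends → LAB29 and LAB30 overlap.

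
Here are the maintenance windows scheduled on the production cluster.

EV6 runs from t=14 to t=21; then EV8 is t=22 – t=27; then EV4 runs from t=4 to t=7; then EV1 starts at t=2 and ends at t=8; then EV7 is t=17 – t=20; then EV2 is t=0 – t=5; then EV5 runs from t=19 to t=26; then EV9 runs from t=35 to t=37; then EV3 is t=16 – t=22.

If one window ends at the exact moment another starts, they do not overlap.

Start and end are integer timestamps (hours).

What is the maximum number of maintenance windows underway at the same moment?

Sweep the timeline, counting +1 at each start and −1 at each end (ends before starts at a tie):
t=0 start EV2 → 1
t=2 start EV1 → 2
t=4 start EV4 → 3
t=5 end EV2 → 2
t=7 end EV4 → 1
t=8 end EV1 → 0
t=14 start EV6 → 1
t=16 start EV3 → 2
t=17 start EV7 → 3
t=19 start EV5 → 4
t=20 end EV7 → 3
t=21 end EV6 → 2
t=22 end EV3 → 1
t=22 start EV8 → 2
t=26 end EV5 → 1
t=27 end EV8 → 0
t=35 start EV9 → 1
t=37 end EV9 → 0
Peak is 4, at t=19 (EV3, EV5, EV6, EV7).

4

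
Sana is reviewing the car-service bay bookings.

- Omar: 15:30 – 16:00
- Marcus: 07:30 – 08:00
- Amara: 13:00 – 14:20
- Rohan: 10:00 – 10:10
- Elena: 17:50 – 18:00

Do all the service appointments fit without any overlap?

Sorted by start: Marcus, Rohan, Amara, Omar, Elena.
Rohan starts after Marcus ends, so Marcus has no further overlaps.
Amara starts after Rohan ends, so Rohan has no further overlaps.
Omar starts after Amara ends, so Amara has no further overlaps.
Elena starts after Omar ends.
Every pair is clear; the schedule has no overlaps.

Yes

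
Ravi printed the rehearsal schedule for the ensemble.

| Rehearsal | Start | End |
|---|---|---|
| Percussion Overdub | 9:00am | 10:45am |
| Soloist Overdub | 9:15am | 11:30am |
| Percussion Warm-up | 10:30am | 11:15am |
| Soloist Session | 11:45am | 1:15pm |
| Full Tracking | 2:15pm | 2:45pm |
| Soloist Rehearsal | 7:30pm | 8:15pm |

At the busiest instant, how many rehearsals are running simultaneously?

3

Walk through starts and ends in time order (an end at T is processed before a start at T):
9:00am start Percussion Overdub → 1
9:15am start Soloist Overdub → 2
10:30am start Percussion Warm-up → 3
10:45am end Percussion Overdub → 2
11:15am end Percussion Warm-up → 1
11:30am end Soloist Overdub → 0
11:45am start Soloist Session → 1
1:15pm end Soloist Session → 0
2:15pm start Full Tracking → 1
2:45pm end Full Tracking → 0
7:30pm start Soloist Rehearsal → 1
8:15pm end Soloist Rehearsal → 0
Peak is 3, at 10:30am (Percussion Overdub, Percussion Warm-up, Soloist Overdub).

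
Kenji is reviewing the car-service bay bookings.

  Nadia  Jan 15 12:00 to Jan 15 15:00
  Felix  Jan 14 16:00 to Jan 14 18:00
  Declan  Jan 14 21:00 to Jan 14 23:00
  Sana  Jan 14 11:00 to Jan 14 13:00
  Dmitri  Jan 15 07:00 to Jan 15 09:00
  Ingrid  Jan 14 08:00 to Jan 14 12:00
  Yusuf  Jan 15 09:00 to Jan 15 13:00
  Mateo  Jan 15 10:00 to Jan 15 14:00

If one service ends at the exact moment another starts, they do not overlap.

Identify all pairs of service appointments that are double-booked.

Ingrid & Sana, Mateo & Nadia, Mateo & Yusuf, Nadia & Yusuf

Sorted by start: Ingrid, Sana, Felix, Declan, Dmitri, Yusuf, Mateo, Nadia.
Sana starts before Ingrid ends → Ingrid and Sana overlap.
Felix starts after Ingrid ends — done with Ingrid.
Felix starts after Sana ends — done with Sana.
Declan starts after Felix ends — done with Felix.
Dmitri starts after Declan ends — done with Declan.
Yusuf starts exactly when Dmitri ends (back-to-back, no overlap) — done with Dmitri.
Mateo starts before Yusuf ends → Yusuf and Mateo overlap.
Nadia starts before Yusuf ends → Yusuf and Nadia overlap.
Nadia starts before Mateo ends → Mateo and Nadia overlap.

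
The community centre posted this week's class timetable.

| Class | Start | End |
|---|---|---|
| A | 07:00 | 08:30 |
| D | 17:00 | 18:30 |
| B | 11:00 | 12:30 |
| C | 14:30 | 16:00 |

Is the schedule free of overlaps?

Yes

Check each pair: they overlap iff neither finishes before the other starts.
Sorted by start: A, B, C, D.
B starts after A ends, so nothing later overlaps A either.
C starts after B ends, so nothing later overlaps B either.
D starts after C ends.
Every pair is clear; the schedule has no overlaps.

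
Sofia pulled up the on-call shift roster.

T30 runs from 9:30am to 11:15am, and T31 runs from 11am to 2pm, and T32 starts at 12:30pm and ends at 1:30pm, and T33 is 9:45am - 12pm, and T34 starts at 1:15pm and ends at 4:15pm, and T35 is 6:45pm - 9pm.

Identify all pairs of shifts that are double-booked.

T30 & T31, T30 & T33, T31 & T32, T31 & T33, T31 & T34, T32 & T34

Sorted by start: T30, T33, T31, T32, T34, T35.
T33 starts before T30 ends → T30 and T33 overlap.
T31 starts before T30 ends → T30 and T31 overlap.
T32 starts after T30 ends, so T30 has no further overlaps.
T31 starts before T33 ends → T33 and T31 overlap.
T32 starts after T33 ends, so T33 has no further overlaps.
T32 starts before T31 ends → T31 and T32 overlap.
T34 starts before T31 ends → T31 and T34 overlap.
T35 starts after T31 ends.
T34 starts before T32 ends → T32 and T34 overlap.
T35 starts after T32 ends.
T35 starts after T34 ends.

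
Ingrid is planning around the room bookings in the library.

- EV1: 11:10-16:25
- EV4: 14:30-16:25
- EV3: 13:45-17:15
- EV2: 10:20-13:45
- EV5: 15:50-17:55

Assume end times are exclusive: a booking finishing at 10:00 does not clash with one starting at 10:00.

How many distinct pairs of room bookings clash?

7

Two intervals overlap when each starts before the other ends.
Sorted by start: EV2, EV1, EV3, EV4, EV5.
EV1 starts before EV2 ends → EV2 and EV1 overlap.
EV3 starts exactly when EV2 ends (back-to-back, no overlap); EV2 is clear from here.
EV3 starts before EV1 ends → EV1 and EV3 overlap.
EV4 starts before EV1 ends → EV1 and EV4 overlap.
EV5 starts before EV1 ends → EV1 and EV5 overlap.
EV4 starts before EV3 ends → EV3 and EV4 overlap.
EV5 starts before EV3 ends → EV3 and EV5 overlap.
EV5 starts before EV4 ends → EV4 and EV5 overlap.
Overlapping pairs: EV1 & EV2, EV1 & EV3, EV1 & EV4, EV1 & EV5, EV3 & EV4, EV3 & EV5, EV4 & EV5 — 7 in total.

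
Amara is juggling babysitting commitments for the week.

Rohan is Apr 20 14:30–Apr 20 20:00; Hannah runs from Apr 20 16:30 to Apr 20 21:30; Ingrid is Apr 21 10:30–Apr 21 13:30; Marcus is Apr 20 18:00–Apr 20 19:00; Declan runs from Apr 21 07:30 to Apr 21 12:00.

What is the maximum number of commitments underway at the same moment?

3

Walk through starts and ends in time order (an end at T is processed before a start at T):
Apr 20 14:30 start Rohan → 1
Apr 20 16:30 start Hannah → 2
Apr 20 18:00 start Marcus → 3
Apr 20 19:00 end Marcus → 2
Apr 20 20:00 end Rohan → 1
Apr 20 21:30 end Hannah → 0
Apr 21 07:30 start Declan → 1
Apr 21 10:30 start Ingrid → 2
Apr 21 12:00 end Declan → 1
Apr 21 13:30 end Ingrid → 0
Peak is 3, at Apr 20 18:00 (Hannah, Marcus, Rohan).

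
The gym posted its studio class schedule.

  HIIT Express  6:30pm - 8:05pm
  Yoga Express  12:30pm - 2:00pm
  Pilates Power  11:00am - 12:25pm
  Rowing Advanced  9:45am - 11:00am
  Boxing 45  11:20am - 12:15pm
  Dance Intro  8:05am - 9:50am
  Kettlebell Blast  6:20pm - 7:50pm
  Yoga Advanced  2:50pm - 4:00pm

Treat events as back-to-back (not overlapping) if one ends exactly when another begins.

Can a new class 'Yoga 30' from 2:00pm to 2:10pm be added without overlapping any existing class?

Dance Intro: ends 9:50am at or before Yoga 30 starts 2:00pm → clear.
Rowing Advanced: ends 11:00am at or before Yoga 30 starts 2:00pm → clear.
Pilates Power: ends 12:25pm at or before Yoga 30 starts 2:00pm → clear.
Boxing 45: ends 12:15pm at or before Yoga 30 starts 2:00pm → clear.
Yoga Express: ends 2:00pm at or before Yoga 30 starts 2:00pm → clear.
Yoga Advanced: starts 2:50pm at or after Yoga 30 ends 2:10pm → clear.
Kettlebell Blast: starts 6:20pm at or after Yoga 30 ends 2:10pm → clear.
HIIT Express: starts 6:30pm at or after Yoga 30 ends 2:10pm → clear.

Yes — the slot is free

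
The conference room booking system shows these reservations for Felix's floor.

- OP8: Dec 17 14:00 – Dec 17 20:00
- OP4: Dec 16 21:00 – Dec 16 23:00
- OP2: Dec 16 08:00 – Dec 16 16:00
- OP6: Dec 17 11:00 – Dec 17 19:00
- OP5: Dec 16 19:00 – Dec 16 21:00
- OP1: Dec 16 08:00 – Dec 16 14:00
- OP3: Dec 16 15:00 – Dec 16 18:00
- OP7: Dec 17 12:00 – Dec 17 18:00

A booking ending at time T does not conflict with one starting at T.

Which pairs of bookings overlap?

Check each pair: they overlap iff neither finishes before the other starts.
Sorted by start: OP1, OP2, OP3, OP5, OP4, OP6, OP7, OP8.
OP2 starts before OP1 ends → OP1 and OP2 overlap.
OP3 starts after OP1 ends — done with OP1.
OP3 starts before OP2 ends → OP2 and OP3 overlap.
OP5 starts after OP2 ends — done with OP2.
OP5 starts after OP3 ends — done with OP3.
OP4 starts exactly when OP5 ends (back-to-back, no overlap) — done with OP5.
OP6 starts after OP4 ends — done with OP4.
OP7 starts before OP6 ends → OP6 and OP7 overlap.
OP8 starts before OP6 ends → OP6 and OP8 overlap.
OP8 starts before OP7 ends → OP7 and OP8 overlap.

OP1 & OP2, OP2 & OP3, OP6 & OP7, OP6 & OP8, OP7 & OP8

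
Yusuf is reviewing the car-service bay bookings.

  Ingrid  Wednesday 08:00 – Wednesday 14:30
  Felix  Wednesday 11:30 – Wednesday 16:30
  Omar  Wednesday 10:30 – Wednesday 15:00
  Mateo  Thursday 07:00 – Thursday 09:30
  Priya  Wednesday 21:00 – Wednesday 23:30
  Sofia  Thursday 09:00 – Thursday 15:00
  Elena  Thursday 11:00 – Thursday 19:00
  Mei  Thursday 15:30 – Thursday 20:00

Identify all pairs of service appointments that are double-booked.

Sorted by start: Ingrid, Omar, Felix, Priya, Mateo, Sofia, Elena, Mei.
Omar starts before Ingrid ends → Ingrid and Omar overlap.
Felix starts before Ingrid ends → Ingrid and Felix overlap.
Priya starts after Ingrid ends, so nothing later overlaps Ingrid either.
Felix starts before Omar ends → Omar and Felix overlap.
Priya starts after Omar ends, so nothing later overlaps Omar either.
Priya starts after Felix ends, so nothing later overlaps Felix either.
Mateo starts after Priya ends, so nothing later overlaps Priya either.
Sofia starts before Mateo ends → Mateo and Sofia overlap.
Elena starts after Mateo ends, so nothing later overlaps Mateo either.
Elena starts before Sofia ends → Sofia and Elena overlap.
Mei starts after Sofia ends.
Mei starts before Elena ends → Elena and Mei overlap.

Elena & Mei, Elena & Sofia, Felix & Ingrid, Felix & Omar, Ingrid & Omar, Mateo & Sofia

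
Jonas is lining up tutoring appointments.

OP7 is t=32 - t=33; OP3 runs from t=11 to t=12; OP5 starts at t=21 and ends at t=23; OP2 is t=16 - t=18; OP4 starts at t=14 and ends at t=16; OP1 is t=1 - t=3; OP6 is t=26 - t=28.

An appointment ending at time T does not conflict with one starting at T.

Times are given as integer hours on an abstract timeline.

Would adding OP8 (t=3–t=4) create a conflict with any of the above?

No — it doesn't clash with anything

OP1: ends t=3 at or before OP8 starts t=3 → clear.
OP3: starts t=11 at or after OP8 ends t=4 → clear.
OP4: starts t=14 at or after OP8 ends t=4 → clear.
OP2: starts t=16 at or after OP8 ends t=4 → clear.
OP5: starts t=21 at or after OP8 ends t=4 → clear.
OP6: starts t=26 at or after OP8 ends t=4 → clear.
OP7: starts t=32 at or after OP8 ends t=4 → clear.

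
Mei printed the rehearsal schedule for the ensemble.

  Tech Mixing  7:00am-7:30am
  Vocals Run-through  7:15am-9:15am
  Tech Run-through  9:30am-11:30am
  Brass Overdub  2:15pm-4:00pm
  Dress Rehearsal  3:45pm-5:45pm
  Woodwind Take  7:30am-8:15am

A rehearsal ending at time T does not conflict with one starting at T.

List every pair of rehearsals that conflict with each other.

Brass Overdub & Dress Rehearsal, Tech Mixing & Vocals Run-through, Vocals Run-through & Woodwind Take

Sorted by start: Tech Mixing, Vocals Run-through, Woodwind Take, Tech Run-through, Brass Overdub, Dress Rehearsal.
Vocals Run-through starts before Tech Mixing ends → Tech Mixing and Vocals Run-through overlap.
Woodwind Take starts exactly when Tech Mixing ends (back-to-back, no overlap); Tech Mixing is clear from here.
Woodwind Take starts before Vocals Run-through ends → Vocals Run-through and Woodwind Take overlap.
Tech Run-through starts after Vocals Run-through ends; Vocals Run-through is clear from here.
Tech Run-through starts after Woodwind Take ends; Woodwind Take is clear from here.
Brass Overdub starts after Tech Run-through ends; Tech Run-through is clear from here.
Dress Rehearsal starts before Brass Overdub ends → Brass Overdub and Dress Rehearsal overlap.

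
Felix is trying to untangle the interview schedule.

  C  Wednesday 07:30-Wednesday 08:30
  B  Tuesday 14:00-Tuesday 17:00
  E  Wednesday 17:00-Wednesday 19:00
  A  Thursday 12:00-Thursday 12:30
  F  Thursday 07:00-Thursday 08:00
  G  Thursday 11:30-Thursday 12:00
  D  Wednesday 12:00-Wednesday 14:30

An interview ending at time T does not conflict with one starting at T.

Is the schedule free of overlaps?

Sorted by start: B, C, D, E, F, G, A.
C starts after B ends; B is clear from here.
D starts after C ends; C is clear from here.
E starts after D ends; D is clear from here.
F starts after E ends; E is clear from here.
G starts after F ends; F is clear from here.
A starts exactly when G ends (back-to-back, no overlap).
Every pair is clear; the schedule has no overlaps.

Yes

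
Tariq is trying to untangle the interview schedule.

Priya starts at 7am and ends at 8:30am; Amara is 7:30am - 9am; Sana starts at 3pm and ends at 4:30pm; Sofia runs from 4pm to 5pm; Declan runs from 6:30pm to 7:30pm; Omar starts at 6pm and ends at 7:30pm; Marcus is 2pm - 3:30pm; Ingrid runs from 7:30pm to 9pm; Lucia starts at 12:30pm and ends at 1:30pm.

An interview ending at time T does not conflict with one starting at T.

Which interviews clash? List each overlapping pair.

Two intervals overlap when each starts before the other ends.
Sorted by start: Priya, Amara, Lucia, Marcus, Sana, Sofia, Omar, Declan, Ingrid.
Amara starts before Priya ends → Priya and Amara overlap.
Lucia starts after Priya ends, so nothing later overlaps Priya either.
Lucia starts after Amara ends, so nothing later overlaps Amara either.
Marcus starts after Lucia ends, so nothing later overlaps Lucia either.
Sana starts before Marcus ends → Marcus and Sana overlap.
Sofia starts after Marcus ends, so nothing later overlaps Marcus either.
Sofia starts before Sana ends → Sana and Sofia overlap.
Omar starts after Sana ends, so nothing later overlaps Sana either.
Omar starts after Sofia ends, so nothing later overlaps Sofia either.
Declan starts before Omar ends → Omar and Declan overlap.
Ingrid starts exactly when Omar ends (back-to-back, no overlap).
Ingrid starts exactly when Declan ends (back-to-back, no overlap).

Amara & Priya, Declan & Omar, Marcus & Sana, Sana & Sofia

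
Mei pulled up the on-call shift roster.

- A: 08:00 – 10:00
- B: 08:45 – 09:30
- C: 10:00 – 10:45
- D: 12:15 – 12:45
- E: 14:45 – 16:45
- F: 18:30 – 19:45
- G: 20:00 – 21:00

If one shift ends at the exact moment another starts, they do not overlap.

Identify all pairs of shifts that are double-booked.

Sorted by start: A, B, C, D, E, F, G.
B starts before A ends → A and B overlap.
C starts exactly when A ends (back-to-back, no overlap) — done with A.
C starts after B ends — done with B.
D starts after C ends — done with C.
E starts after D ends — done with D.
F starts after E ends — done with E.
G starts after F ends.

A & B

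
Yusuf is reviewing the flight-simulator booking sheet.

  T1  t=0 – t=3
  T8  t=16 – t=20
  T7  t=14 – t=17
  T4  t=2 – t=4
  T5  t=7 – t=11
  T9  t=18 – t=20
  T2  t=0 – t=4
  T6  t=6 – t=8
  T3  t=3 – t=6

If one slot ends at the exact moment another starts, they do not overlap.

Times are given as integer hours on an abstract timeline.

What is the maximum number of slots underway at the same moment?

Walk through starts and ends in time order (an end at T is processed before a start at T):
t=0 start T1 → 1
t=0 start T2 → 2
t=2 start T4 → 3
t=3 end T1 → 2
t=3 start T3 → 3
t=4 end T2 → 2
t=4 end T4 → 1
t=6 end T3 → 0
t=6 start T6 → 1
t=7 start T5 → 2
t=8 end T6 → 1
t=11 end T5 → 0
t=14 start T7 → 1
t=16 start T8 → 2
t=17 end T7 → 1
t=18 start T9 → 2
t=20 end T8 → 1
t=20 end T9 → 0
Peak is 3, at t=2 (T1, T2, T4).

3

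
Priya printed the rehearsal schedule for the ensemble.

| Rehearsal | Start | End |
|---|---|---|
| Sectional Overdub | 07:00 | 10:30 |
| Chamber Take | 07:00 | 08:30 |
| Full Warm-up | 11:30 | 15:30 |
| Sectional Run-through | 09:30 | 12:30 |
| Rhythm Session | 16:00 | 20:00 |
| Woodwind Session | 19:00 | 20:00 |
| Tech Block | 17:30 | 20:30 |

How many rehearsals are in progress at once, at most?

Sweep the timeline, counting +1 at each start and −1 at each end (ends before starts at a tie):
07:00 start Chamber Take → 1
07:00 start Sectional Overdub → 2
08:30 end Chamber Take → 1
09:30 start Sectional Run-through → 2
10:30 end Sectional Overdub → 1
11:30 start Full Warm-up → 2
12:30 end Sectional Run-through → 1
15:30 end Full Warm-up → 0
16:00 start Rhythm Session → 1
17:30 start Tech Block → 2
19:00 start Woodwind Session → 3
20:00 end Rhythm Session → 2
20:00 end Woodwind Session → 1
20:30 end Tech Block → 0
Peak is 3, at 19:00 (Rhythm Session, Tech Block, Woodwind Session).

3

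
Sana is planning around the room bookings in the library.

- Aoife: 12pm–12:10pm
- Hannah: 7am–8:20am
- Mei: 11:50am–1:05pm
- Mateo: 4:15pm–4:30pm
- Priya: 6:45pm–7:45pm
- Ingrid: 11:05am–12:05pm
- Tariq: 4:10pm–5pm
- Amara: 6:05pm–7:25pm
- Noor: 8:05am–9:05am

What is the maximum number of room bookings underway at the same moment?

Sweep the timeline, counting +1 at each start and −1 at each end (ends before starts at a tie):
7am start Hannah → 1
8:05am start Noor → 2
8:20am end Hannah → 1
9:05am end Noor → 0
11:05am start Ingrid → 1
11:50am start Mei → 2
12pm start Aoife → 3
12:05pm end Ingrid → 2
12:10pm end Aoife → 1
1:05pm end Mei → 0
4:10pm start Tariq → 1
4:15pm start Mateo → 2
4:30pm end Mateo → 1
5pm end Tariq → 0
6:05pm start Amara → 1
6:45pm start Priya → 2
7:25pm end Amara → 1
7:45pm end Priya → 0
Peak is 3, at 12pm (Aoife, Ingrid, Mei).

3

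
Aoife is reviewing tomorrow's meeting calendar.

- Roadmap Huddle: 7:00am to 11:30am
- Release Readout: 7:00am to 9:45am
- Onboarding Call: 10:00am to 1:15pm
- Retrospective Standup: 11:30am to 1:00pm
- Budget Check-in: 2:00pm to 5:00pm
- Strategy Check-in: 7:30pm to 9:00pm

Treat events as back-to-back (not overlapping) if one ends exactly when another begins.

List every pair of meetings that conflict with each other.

Check each pair: they overlap iff neither finishes before the other starts.
Sorted by start: Roadmap Huddle, Release Readout, Onboarding Call, Retrospective Standup, Budget Check-in, Strategy Check-in.
Release Readout starts before Roadmap Huddle ends → Roadmap Huddle and Release Readout overlap.
Onboarding Call starts before Roadmap Huddle ends → Roadmap Huddle and Onboarding Call overlap.
Retrospective Standup starts exactly when Roadmap Huddle ends (back-to-back, no overlap), so nothing later overlaps Roadmap Huddle either.
Onboarding Call starts after Release Readout ends, so nothing later overlaps Release Readout either.
Retrospective Standup starts before Onboarding Call ends → Onboarding Call and Retrospective Standup overlap.
Budget Check-in starts after Onboarding Call ends, so nothing later overlaps Onboarding Call either.
Budget Check-in starts after Retrospective Standup ends, so nothing later overlaps Retrospective Standup either.
Strategy Check-in starts after Budget Check-in ends.

Onboarding Call & Retrospective Standup, Onboarding Call & Roadmap Huddle, Release Readout & Roadmap Huddle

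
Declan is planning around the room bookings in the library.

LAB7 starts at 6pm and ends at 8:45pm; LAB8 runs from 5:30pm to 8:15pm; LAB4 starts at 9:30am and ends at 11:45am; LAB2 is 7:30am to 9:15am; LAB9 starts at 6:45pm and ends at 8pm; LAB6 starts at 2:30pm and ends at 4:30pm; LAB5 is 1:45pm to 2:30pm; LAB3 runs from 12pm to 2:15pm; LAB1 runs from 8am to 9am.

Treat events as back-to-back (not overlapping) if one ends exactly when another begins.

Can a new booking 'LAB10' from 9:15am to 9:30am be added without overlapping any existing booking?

Yes — the slot is free

LAB2: ends 9:15am at or before LAB10 starts 9:15am → clear.
LAB1: ends 9am at or before LAB10 starts 9:15am → clear.
LAB4: starts 9:30am at or after LAB10 ends 9:30am → clear.
LAB3: starts 12pm at or after LAB10 ends 9:30am → clear.
LAB5: starts 1:45pm at or after LAB10 ends 9:30am → clear.
LAB6: starts 2:30pm at or after LAB10 ends 9:30am → clear.
LAB8: starts 5:30pm at or after LAB10 ends 9:30am → clear.
LAB7: starts 6pm at or after LAB10 ends 9:30am → clear.
LAB9: starts 6:45pm at or after LAB10 ends 9:30am → clear.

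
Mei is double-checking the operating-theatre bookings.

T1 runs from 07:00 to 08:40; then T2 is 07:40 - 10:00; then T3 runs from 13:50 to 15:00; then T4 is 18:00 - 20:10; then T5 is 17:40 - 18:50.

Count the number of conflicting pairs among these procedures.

Check each pair: they overlap iff neither finishes before the other starts.
Sorted by start: T1, T2, T3, T5, T4.
T2 starts before T1 ends → T1 and T2 overlap.
T3 starts after T1 ends — done with T1.
T3 starts after T2 ends — done with T2.
T5 starts after T3 ends — done with T3.
T4 starts before T5 ends → T5 and T4 overlap.
Overlapping pairs: T1 & T2, T4 & T5 — 2 in total.

2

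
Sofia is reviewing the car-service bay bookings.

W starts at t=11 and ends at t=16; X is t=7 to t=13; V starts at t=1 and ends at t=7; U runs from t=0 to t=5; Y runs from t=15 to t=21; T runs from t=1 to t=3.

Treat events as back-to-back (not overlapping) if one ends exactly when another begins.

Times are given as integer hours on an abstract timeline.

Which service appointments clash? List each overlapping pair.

T & U, T & V, U & V, W & X, W & Y

Sorted by start: U, T, V, X, W, Y.
T starts before U ends → U and T overlap.
V starts before U ends → U and V overlap.
X starts after U ends, so U has no further overlaps.
V starts before T ends → T and V overlap.
X starts after T ends, so T has no further overlaps.
X starts exactly when V ends (back-to-back, no overlap), so V has no further overlaps.
W starts before X ends → X and W overlap.
Y starts after X ends.
Y starts before W ends → W and Y overlap.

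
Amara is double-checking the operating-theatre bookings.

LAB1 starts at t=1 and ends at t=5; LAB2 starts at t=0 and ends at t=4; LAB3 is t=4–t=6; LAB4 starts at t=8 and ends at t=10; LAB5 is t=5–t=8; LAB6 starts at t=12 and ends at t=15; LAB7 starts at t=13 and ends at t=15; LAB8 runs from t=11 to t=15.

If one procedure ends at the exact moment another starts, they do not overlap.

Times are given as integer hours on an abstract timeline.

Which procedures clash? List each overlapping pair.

LAB1 & LAB2, LAB1 & LAB3, LAB3 & LAB5, LAB6 & LAB7, LAB6 & LAB8, LAB7 & LAB8

Sorted by start: LAB2, LAB1, LAB3, LAB5, LAB4, LAB8, LAB6, LAB7.
LAB1 starts before LAB2 ends → LAB2 and LAB1 overlap.
LAB3 starts exactly when LAB2 ends (back-to-back, no overlap) — done with LAB2.
LAB3 starts before LAB1 ends → LAB1 and LAB3 overlap.
LAB5 starts exactly when LAB1 ends (back-to-back, no overlap) — done with LAB1.
LAB5 starts before LAB3 ends → LAB3 and LAB5 overlap.
LAB4 starts after LAB3 ends — done with LAB3.
LAB4 starts exactly when LAB5 ends (back-to-back, no overlap) — done with LAB5.
LAB8 starts after LAB4 ends — done with LAB4.
LAB6 starts before LAB8 ends → LAB8 and LAB6 overlap.
LAB7 starts before LAB8 ends → LAB8 and LAB7 overlap.
LAB7 starts before LAB6 ends → LAB6 and LAB7 overlap.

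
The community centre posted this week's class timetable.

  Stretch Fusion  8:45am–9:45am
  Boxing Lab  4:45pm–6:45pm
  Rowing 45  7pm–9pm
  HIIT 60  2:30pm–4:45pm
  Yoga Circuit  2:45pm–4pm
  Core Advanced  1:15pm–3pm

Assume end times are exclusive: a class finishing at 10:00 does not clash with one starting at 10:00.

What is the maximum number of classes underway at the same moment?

3

Walk through starts and ends in time order (an end at T is processed before a start at T):
8:45am start Stretch Fusion → 1
9:45am end Stretch Fusion → 0
1:15pm start Core Advanced → 1
2:30pm start HIIT 60 → 2
2:45pm start Yoga Circuit → 3
3pm end Core Advanced → 2
4pm end Yoga Circuit → 1
4:45pm end HIIT 60 → 0
4:45pm start Boxing Lab → 1
6:45pm end Boxing Lab → 0
7pm start Rowing 45 → 1
9pm end Rowing 45 → 0
Peak is 3, at 2:45pm (Core Advanced, HIIT 60, Yoga Circuit).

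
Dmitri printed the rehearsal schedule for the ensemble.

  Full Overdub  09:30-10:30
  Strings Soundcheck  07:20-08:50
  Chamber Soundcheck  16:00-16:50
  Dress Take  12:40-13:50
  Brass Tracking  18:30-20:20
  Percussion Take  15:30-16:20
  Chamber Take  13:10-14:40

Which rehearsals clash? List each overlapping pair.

Sorted by start: Strings Soundcheck, Full Overdub, Dress Take, Chamber Take, Percussion Take, Chamber Soundcheck, Brass Tracking.
Full Overdub starts after Strings Soundcheck ends — done with Strings Soundcheck.
Dress Take starts after Full Overdub ends — done with Full Overdub.
Chamber Take starts before Dress Take ends → Dress Take and Chamber Take overlap.
Percussion Take starts after Dress Take ends — done with Dress Take.
Percussion Take starts after Chamber Take ends — done with Chamber Take.
Chamber Soundcheck starts before Percussion Take ends → Percussion Take and Chamber Soundcheck overlap.
Brass Tracking starts after Percussion Take ends.
Brass Tracking starts after Chamber Soundcheck ends.

Chamber Soundcheck & Percussion Take, Chamber Take & Dress Take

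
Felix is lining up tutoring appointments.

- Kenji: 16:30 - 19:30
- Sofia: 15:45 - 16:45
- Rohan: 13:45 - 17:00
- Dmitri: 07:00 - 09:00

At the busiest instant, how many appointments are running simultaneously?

3

Sweep the timeline, counting +1 at each start and −1 at each end (ends before starts at a tie):
07:00 start Dmitri → 1
09:00 end Dmitri → 0
13:45 start Rohan → 1
15:45 start Sofia → 2
16:30 start Kenji → 3
16:45 end Sofia → 2
17:00 end Rohan → 1
19:30 end Kenji → 0
Peak is 3, at 16:30 (Kenji, Rohan, Sofia).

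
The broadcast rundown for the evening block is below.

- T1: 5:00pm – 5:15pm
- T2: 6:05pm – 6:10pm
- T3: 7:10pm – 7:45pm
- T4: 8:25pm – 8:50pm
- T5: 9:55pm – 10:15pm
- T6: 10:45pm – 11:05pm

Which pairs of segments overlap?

Check each pair: they overlap iff neither finishes before the other starts.
Sorted by start: T1, T2, T3, T4, T5, T6.
T2 starts after T1 ends, so T1 has no further overlaps.
T3 starts after T2 ends, so T2 has no further overlaps.
T4 starts after T3 ends, so T3 has no further overlaps.
T5 starts after T4 ends, so T4 has no further overlaps.
T6 starts after T5 ends.

no overlapping pairs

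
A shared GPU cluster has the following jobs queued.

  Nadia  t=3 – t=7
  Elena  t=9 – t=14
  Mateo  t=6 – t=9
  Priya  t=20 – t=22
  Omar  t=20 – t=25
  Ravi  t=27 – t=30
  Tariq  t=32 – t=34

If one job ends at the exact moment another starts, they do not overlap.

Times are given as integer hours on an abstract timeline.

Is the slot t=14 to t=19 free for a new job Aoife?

Yes — the slot is free

Nadia: ends t=7 at or before Aoife starts t=14 → clear.
Mateo: ends t=9 at or before Aoife starts t=14 → clear.
Elena: ends t=14 at or before Aoife starts t=14 → clear.
Priya: starts t=20 at or after Aoife ends t=19 → clear.
Omar: starts t=20 at or after Aoife ends t=19 → clear.
Ravi: starts t=27 at or after Aoife ends t=19 → clear.
Tariq: starts t=32 at or after Aoife ends t=19 → clear.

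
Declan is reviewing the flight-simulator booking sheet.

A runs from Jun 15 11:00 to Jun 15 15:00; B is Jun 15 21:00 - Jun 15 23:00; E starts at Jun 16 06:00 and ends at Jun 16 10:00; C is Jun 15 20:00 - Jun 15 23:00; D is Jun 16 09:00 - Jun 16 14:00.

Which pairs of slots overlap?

B & C, D & E

Check each pair: they overlap iff neither finishes before the other starts.
Sorted by start: A, C, B, E, D.
C starts after A ends, so nothing later overlaps A either.
B starts before C ends → C and B overlap.
E starts after C ends, so nothing later overlaps C either.
E starts after B ends, so nothing later overlaps B either.
D starts before E ends → E and D overlap.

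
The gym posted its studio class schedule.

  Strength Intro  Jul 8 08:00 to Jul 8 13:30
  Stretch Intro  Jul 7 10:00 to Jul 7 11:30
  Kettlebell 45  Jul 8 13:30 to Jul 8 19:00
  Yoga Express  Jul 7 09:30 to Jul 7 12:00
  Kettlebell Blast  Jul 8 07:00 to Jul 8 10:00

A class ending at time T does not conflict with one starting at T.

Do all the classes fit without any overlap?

No

Sorted by start: Yoga Express, Stretch Intro, Kettlebell Blast, Strength Intro, Kettlebell 45.
Stretch Intro starts before Yoga Express ends → Yoga Express and Stretch Intro overlap.
That's a conflict, so the schedule is not conflict-free.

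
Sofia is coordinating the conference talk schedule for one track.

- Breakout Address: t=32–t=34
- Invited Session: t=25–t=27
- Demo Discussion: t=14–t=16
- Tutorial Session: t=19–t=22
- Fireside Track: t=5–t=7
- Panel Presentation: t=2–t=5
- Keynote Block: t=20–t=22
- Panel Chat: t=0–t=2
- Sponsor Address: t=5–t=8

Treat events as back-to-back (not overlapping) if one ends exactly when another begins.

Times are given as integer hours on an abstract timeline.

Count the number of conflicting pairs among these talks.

2

Two intervals overlap when each starts before the other ends.
Sorted by start: Panel Chat, Panel Presentation, Sponsor Address, Fireside Track, Demo Discussion, Tutorial Session, Keynote Block, Invited Session, Breakout Address.
Panel Presentation starts exactly when Panel Chat ends (back-to-back, no overlap) — done with Panel Chat.
Sponsor Address starts exactly when Panel Presentation ends (back-to-back, no overlap) — done with Panel Presentation.
Fireside Track starts before Sponsor Address ends → Sponsor Address and Fireside Track overlap.
Demo Discussion starts after Sponsor Address ends — done with Sponsor Address.
Demo Discussion starts after Fireside Track ends — done with Fireside Track.
Tutorial Session starts after Demo Discussion ends — done with Demo Discussion.
Keynote Block starts before Tutorial Session ends → Tutorial Session and Keynote Block overlap.
Invited Session starts after Tutorial Session ends — done with Tutorial Session.
Invited Session starts after Keynote Block ends — done with Keynote Block.
Breakout Address starts after Invited Session ends.
Overlapping pairs: Fireside Track & Sponsor Address, Keynote Block & Tutorial Session — 2 in total.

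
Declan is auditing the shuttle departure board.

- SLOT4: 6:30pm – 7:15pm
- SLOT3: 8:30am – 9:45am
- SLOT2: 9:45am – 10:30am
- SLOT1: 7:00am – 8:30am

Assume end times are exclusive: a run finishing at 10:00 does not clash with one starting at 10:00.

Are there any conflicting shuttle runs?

Sorted by start: SLOT1, SLOT3, SLOT2, SLOT4.
SLOT3 starts exactly when SLOT1 ends (back-to-back, no overlap), so SLOT1 has no further overlaps.
SLOT2 starts exactly when SLOT3 ends (back-to-back, no overlap), so SLOT3 has no further overlaps.
SLOT4 starts after SLOT2 ends.
Every pair is clear; the schedule has no overlaps.

No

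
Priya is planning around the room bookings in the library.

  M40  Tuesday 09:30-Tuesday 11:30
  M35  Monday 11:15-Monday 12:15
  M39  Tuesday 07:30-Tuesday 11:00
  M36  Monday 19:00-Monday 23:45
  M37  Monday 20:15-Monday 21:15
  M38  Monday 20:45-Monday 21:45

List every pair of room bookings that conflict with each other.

Two intervals overlap when each starts before the other ends.
Sorted by start: M35, M36, M37, M38, M39, M40.
M36 starts after M35 ends — done with M35.
M37 starts before M36 ends → M36 and M37 overlap.
M38 starts before M36 ends → M36 and M38 overlap.
M39 starts after M36 ends — done with M36.
M38 starts before M37 ends → M37 and M38 overlap.
M39 starts after M37 ends — done with M37.
M39 starts after M38 ends — done with M38.
M40 starts before M39 ends → M39 and M40 overlap.

M36 & M37, M36 & M38, M37 & M38, M39 & M40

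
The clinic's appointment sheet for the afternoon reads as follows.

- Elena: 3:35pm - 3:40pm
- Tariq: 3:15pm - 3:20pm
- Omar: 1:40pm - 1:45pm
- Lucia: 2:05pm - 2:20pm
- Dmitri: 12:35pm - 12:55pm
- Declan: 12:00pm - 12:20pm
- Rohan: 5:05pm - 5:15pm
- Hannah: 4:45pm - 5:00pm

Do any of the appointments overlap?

No

Sorted by start: Declan, Dmitri, Omar, Lucia, Tariq, Elena, Hannah, Rohan.
Dmitri starts after Declan ends, so nothing later overlaps Declan either.
Omar starts after Dmitri ends, so nothing later overlaps Dmitri either.
Lucia starts after Omar ends, so nothing later overlaps Omar either.
Tariq starts after Lucia ends, so nothing later overlaps Lucia either.
Elena starts after Tariq ends, so nothing later overlaps Tariq either.
Hannah starts after Elena ends, so nothing later overlaps Elena either.
Rohan starts after Hannah ends.
Every pair is clear; the schedule has no overlaps.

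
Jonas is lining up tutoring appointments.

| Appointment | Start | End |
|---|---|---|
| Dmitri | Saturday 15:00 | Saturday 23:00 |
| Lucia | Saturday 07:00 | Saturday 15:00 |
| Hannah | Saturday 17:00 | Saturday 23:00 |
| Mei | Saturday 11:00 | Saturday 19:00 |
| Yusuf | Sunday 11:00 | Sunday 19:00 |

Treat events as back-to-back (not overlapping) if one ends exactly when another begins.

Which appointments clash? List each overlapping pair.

Check each pair: they overlap iff neither finishes before the other starts.
Sorted by start: Lucia, Mei, Dmitri, Hannah, Yusuf.
Mei starts before Lucia ends → Lucia and Mei overlap.
Dmitri starts exactly when Lucia ends (back-to-back, no overlap) — done with Lucia.
Dmitri starts before Mei ends → Mei and Dmitri overlap.
Hannah starts before Mei ends → Mei and Hannah overlap.
Yusuf starts after Mei ends.
Hannah starts before Dmitri ends → Dmitri and Hannah overlap.
Yusuf starts after Dmitri ends.
Yusuf starts after Hannah ends.

Dmitri & Hannah, Dmitri & Mei, Hannah & Mei, Lucia & Mei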